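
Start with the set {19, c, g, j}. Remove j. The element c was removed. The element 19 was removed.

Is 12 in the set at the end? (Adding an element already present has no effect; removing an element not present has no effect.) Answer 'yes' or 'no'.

Tracking the set through each operation:
Start: {19, c, g, j}
Event 1 (remove j): removed. Set: {19, c, g}
Event 2 (remove c): removed. Set: {19, g}
Event 3 (remove 19): removed. Set: {g}

Final set: {g} (size 1)
12 is NOT in the final set.

Answer: no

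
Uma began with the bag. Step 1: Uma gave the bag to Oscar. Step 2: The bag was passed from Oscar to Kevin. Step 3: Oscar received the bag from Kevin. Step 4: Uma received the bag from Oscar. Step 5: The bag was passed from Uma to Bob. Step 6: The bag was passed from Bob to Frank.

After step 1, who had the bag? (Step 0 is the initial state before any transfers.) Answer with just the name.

Tracking the bag holder through step 1:
After step 0 (start): Uma
After step 1: Oscar

At step 1, the holder is Oscar.

Answer: Oscar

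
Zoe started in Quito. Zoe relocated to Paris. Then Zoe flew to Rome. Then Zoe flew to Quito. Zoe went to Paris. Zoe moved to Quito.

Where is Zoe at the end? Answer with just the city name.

Tracking Zoe's location:
Start: Zoe is in Quito.
After move 1: Quito -> Paris. Zoe is in Paris.
After move 2: Paris -> Rome. Zoe is in Rome.
After move 3: Rome -> Quito. Zoe is in Quito.
After move 4: Quito -> Paris. Zoe is in Paris.
After move 5: Paris -> Quito. Zoe is in Quito.

Answer: Quito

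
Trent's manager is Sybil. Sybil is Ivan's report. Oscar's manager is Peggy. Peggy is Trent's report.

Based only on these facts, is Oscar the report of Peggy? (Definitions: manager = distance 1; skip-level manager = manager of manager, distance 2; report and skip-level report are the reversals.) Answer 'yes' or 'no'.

Answer: yes

Derivation:
Reconstructing the manager chain from the given facts:
  Ivan -> Sybil -> Trent -> Peggy -> Oscar
(each arrow means 'manager of the next')
Positions in the chain (0 = top):
  position of Ivan: 0
  position of Sybil: 1
  position of Trent: 2
  position of Peggy: 3
  position of Oscar: 4

Oscar is at position 4, Peggy is at position 3; signed distance (j - i) = -1.
'report' requires j - i = -1. Actual distance is -1, so the relation HOLDS.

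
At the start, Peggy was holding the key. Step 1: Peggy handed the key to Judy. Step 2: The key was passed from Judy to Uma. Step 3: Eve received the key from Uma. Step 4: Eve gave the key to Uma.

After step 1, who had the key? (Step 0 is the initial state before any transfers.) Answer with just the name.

Answer: Judy

Derivation:
Tracking the key holder through step 1:
After step 0 (start): Peggy
After step 1: Judy

At step 1, the holder is Judy.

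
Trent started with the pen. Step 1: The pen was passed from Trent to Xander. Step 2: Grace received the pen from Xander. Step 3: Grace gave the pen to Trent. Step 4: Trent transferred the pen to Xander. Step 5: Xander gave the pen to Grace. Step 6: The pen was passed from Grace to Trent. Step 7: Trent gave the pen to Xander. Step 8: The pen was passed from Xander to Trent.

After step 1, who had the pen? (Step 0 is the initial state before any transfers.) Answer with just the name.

Tracking the pen holder through step 1:
After step 0 (start): Trent
After step 1: Xander

At step 1, the holder is Xander.

Answer: Xander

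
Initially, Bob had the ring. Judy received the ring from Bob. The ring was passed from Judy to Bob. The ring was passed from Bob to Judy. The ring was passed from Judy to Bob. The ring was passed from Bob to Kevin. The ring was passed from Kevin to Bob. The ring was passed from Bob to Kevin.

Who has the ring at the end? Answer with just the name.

Tracking the ring through each event:
Start: Bob has the ring.
After event 1: Judy has the ring.
After event 2: Bob has the ring.
After event 3: Judy has the ring.
After event 4: Bob has the ring.
After event 5: Kevin has the ring.
After event 6: Bob has the ring.
After event 7: Kevin has the ring.

Answer: Kevin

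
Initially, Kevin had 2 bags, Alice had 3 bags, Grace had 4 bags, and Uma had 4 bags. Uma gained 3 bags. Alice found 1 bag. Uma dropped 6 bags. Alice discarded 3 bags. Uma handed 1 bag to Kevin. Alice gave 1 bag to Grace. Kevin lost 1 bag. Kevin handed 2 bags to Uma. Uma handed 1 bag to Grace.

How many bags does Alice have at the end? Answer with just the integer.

Answer: 0

Derivation:
Tracking counts step by step:
Start: Kevin=2, Alice=3, Grace=4, Uma=4
Event 1 (Uma +3): Uma: 4 -> 7. State: Kevin=2, Alice=3, Grace=4, Uma=7
Event 2 (Alice +1): Alice: 3 -> 4. State: Kevin=2, Alice=4, Grace=4, Uma=7
Event 3 (Uma -6): Uma: 7 -> 1. State: Kevin=2, Alice=4, Grace=4, Uma=1
Event 4 (Alice -3): Alice: 4 -> 1. State: Kevin=2, Alice=1, Grace=4, Uma=1
Event 5 (Uma -> Kevin, 1): Uma: 1 -> 0, Kevin: 2 -> 3. State: Kevin=3, Alice=1, Grace=4, Uma=0
Event 6 (Alice -> Grace, 1): Alice: 1 -> 0, Grace: 4 -> 5. State: Kevin=3, Alice=0, Grace=5, Uma=0
Event 7 (Kevin -1): Kevin: 3 -> 2. State: Kevin=2, Alice=0, Grace=5, Uma=0
Event 8 (Kevin -> Uma, 2): Kevin: 2 -> 0, Uma: 0 -> 2. State: Kevin=0, Alice=0, Grace=5, Uma=2
Event 9 (Uma -> Grace, 1): Uma: 2 -> 1, Grace: 5 -> 6. State: Kevin=0, Alice=0, Grace=6, Uma=1

Alice's final count: 0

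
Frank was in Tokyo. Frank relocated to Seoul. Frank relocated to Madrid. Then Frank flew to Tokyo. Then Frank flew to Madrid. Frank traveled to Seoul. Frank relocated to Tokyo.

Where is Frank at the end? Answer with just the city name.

Tracking Frank's location:
Start: Frank is in Tokyo.
After move 1: Tokyo -> Seoul. Frank is in Seoul.
After move 2: Seoul -> Madrid. Frank is in Madrid.
After move 3: Madrid -> Tokyo. Frank is in Tokyo.
After move 4: Tokyo -> Madrid. Frank is in Madrid.
After move 5: Madrid -> Seoul. Frank is in Seoul.
After move 6: Seoul -> Tokyo. Frank is in Tokyo.

Answer: Tokyo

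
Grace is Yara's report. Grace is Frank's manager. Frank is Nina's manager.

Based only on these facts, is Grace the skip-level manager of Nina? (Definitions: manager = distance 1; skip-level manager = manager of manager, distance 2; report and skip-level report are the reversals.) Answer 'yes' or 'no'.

Reconstructing the manager chain from the given facts:
  Yara -> Grace -> Frank -> Nina
(each arrow means 'manager of the next')
Positions in the chain (0 = top):
  position of Yara: 0
  position of Grace: 1
  position of Frank: 2
  position of Nina: 3

Grace is at position 1, Nina is at position 3; signed distance (j - i) = 2.
'skip-level manager' requires j - i = 2. Actual distance is 2, so the relation HOLDS.

Answer: yes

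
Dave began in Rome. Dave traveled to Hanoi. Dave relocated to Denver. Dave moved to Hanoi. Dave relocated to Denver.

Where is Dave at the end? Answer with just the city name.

Tracking Dave's location:
Start: Dave is in Rome.
After move 1: Rome -> Hanoi. Dave is in Hanoi.
After move 2: Hanoi -> Denver. Dave is in Denver.
After move 3: Denver -> Hanoi. Dave is in Hanoi.
After move 4: Hanoi -> Denver. Dave is in Denver.

Answer: Denver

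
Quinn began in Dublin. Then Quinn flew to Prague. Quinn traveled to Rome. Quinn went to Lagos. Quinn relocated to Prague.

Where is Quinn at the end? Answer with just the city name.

Tracking Quinn's location:
Start: Quinn is in Dublin.
After move 1: Dublin -> Prague. Quinn is in Prague.
After move 2: Prague -> Rome. Quinn is in Rome.
After move 3: Rome -> Lagos. Quinn is in Lagos.
After move 4: Lagos -> Prague. Quinn is in Prague.

Answer: Prague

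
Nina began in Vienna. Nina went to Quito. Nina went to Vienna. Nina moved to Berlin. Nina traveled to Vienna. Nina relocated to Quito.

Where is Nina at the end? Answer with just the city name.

Answer: Quito

Derivation:
Tracking Nina's location:
Start: Nina is in Vienna.
After move 1: Vienna -> Quito. Nina is in Quito.
After move 2: Quito -> Vienna. Nina is in Vienna.
After move 3: Vienna -> Berlin. Nina is in Berlin.
After move 4: Berlin -> Vienna. Nina is in Vienna.
After move 5: Vienna -> Quito. Nina is in Quito.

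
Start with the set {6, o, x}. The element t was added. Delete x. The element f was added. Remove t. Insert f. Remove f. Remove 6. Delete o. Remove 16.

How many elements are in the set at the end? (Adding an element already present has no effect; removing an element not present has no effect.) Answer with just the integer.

Answer: 0

Derivation:
Tracking the set through each operation:
Start: {6, o, x}
Event 1 (add t): added. Set: {6, o, t, x}
Event 2 (remove x): removed. Set: {6, o, t}
Event 3 (add f): added. Set: {6, f, o, t}
Event 4 (remove t): removed. Set: {6, f, o}
Event 5 (add f): already present, no change. Set: {6, f, o}
Event 6 (remove f): removed. Set: {6, o}
Event 7 (remove 6): removed. Set: {o}
Event 8 (remove o): removed. Set: {}
Event 9 (remove 16): not present, no change. Set: {}

Final set: {} (size 0)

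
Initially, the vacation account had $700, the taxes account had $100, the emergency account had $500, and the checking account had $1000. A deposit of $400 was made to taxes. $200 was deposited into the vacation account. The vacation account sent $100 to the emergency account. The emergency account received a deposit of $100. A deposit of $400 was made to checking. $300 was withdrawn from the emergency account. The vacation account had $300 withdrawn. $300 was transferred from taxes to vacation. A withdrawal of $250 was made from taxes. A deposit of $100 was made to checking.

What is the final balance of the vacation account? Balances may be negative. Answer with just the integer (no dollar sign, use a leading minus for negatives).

Answer: 800

Derivation:
Tracking account balances step by step:
Start: vacation=700, taxes=100, emergency=500, checking=1000
Event 1 (deposit 400 to taxes): taxes: 100 + 400 = 500. Balances: vacation=700, taxes=500, emergency=500, checking=1000
Event 2 (deposit 200 to vacation): vacation: 700 + 200 = 900. Balances: vacation=900, taxes=500, emergency=500, checking=1000
Event 3 (transfer 100 vacation -> emergency): vacation: 900 - 100 = 800, emergency: 500 + 100 = 600. Balances: vacation=800, taxes=500, emergency=600, checking=1000
Event 4 (deposit 100 to emergency): emergency: 600 + 100 = 700. Balances: vacation=800, taxes=500, emergency=700, checking=1000
Event 5 (deposit 400 to checking): checking: 1000 + 400 = 1400. Balances: vacation=800, taxes=500, emergency=700, checking=1400
Event 6 (withdraw 300 from emergency): emergency: 700 - 300 = 400. Balances: vacation=800, taxes=500, emergency=400, checking=1400
Event 7 (withdraw 300 from vacation): vacation: 800 - 300 = 500. Balances: vacation=500, taxes=500, emergency=400, checking=1400
Event 8 (transfer 300 taxes -> vacation): taxes: 500 - 300 = 200, vacation: 500 + 300 = 800. Balances: vacation=800, taxes=200, emergency=400, checking=1400
Event 9 (withdraw 250 from taxes): taxes: 200 - 250 = -50. Balances: vacation=800, taxes=-50, emergency=400, checking=1400
Event 10 (deposit 100 to checking): checking: 1400 + 100 = 1500. Balances: vacation=800, taxes=-50, emergency=400, checking=1500

Final balance of vacation: 800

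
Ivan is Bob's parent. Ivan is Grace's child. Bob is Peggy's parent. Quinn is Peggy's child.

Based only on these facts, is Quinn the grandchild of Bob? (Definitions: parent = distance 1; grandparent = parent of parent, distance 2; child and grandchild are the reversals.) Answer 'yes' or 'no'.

Reconstructing the parent chain from the given facts:
  Grace -> Ivan -> Bob -> Peggy -> Quinn
(each arrow means 'parent of the next')
Positions in the chain (0 = top):
  position of Grace: 0
  position of Ivan: 1
  position of Bob: 2
  position of Peggy: 3
  position of Quinn: 4

Quinn is at position 4, Bob is at position 2; signed distance (j - i) = -2.
'grandchild' requires j - i = -2. Actual distance is -2, so the relation HOLDS.

Answer: yes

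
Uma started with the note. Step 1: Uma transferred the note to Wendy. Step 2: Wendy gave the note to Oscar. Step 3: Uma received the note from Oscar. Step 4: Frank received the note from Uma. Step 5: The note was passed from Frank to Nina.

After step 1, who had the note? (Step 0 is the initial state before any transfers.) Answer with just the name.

Answer: Wendy

Derivation:
Tracking the note holder through step 1:
After step 0 (start): Uma
After step 1: Wendy

At step 1, the holder is Wendy.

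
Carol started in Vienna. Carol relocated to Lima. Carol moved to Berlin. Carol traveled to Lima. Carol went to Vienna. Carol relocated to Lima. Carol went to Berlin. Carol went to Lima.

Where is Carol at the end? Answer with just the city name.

Tracking Carol's location:
Start: Carol is in Vienna.
After move 1: Vienna -> Lima. Carol is in Lima.
After move 2: Lima -> Berlin. Carol is in Berlin.
After move 3: Berlin -> Lima. Carol is in Lima.
After move 4: Lima -> Vienna. Carol is in Vienna.
After move 5: Vienna -> Lima. Carol is in Lima.
After move 6: Lima -> Berlin. Carol is in Berlin.
After move 7: Berlin -> Lima. Carol is in Lima.

Answer: Lima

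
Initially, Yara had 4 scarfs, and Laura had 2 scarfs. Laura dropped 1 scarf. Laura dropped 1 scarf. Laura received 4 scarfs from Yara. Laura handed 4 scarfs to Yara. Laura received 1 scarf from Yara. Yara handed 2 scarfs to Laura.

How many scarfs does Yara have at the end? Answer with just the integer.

Answer: 1

Derivation:
Tracking counts step by step:
Start: Yara=4, Laura=2
Event 1 (Laura -1): Laura: 2 -> 1. State: Yara=4, Laura=1
Event 2 (Laura -1): Laura: 1 -> 0. State: Yara=4, Laura=0
Event 3 (Yara -> Laura, 4): Yara: 4 -> 0, Laura: 0 -> 4. State: Yara=0, Laura=4
Event 4 (Laura -> Yara, 4): Laura: 4 -> 0, Yara: 0 -> 4. State: Yara=4, Laura=0
Event 5 (Yara -> Laura, 1): Yara: 4 -> 3, Laura: 0 -> 1. State: Yara=3, Laura=1
Event 6 (Yara -> Laura, 2): Yara: 3 -> 1, Laura: 1 -> 3. State: Yara=1, Laura=3

Yara's final count: 1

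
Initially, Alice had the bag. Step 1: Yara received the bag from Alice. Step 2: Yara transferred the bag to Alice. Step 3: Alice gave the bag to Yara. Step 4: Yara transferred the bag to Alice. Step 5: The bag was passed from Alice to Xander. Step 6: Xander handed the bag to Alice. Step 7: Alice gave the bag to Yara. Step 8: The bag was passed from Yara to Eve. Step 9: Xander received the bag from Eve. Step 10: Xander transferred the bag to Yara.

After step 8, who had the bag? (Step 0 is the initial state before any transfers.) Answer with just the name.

Tracking the bag holder through step 8:
After step 0 (start): Alice
After step 1: Yara
After step 2: Alice
After step 3: Yara
After step 4: Alice
After step 5: Xander
After step 6: Alice
After step 7: Yara
After step 8: Eve

At step 8, the holder is Eve.

Answer: Eve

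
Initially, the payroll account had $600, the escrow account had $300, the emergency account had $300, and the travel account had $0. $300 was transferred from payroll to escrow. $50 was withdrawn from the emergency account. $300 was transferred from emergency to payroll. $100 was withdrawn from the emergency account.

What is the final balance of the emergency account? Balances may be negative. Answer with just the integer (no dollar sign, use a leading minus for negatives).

Answer: -150

Derivation:
Tracking account balances step by step:
Start: payroll=600, escrow=300, emergency=300, travel=0
Event 1 (transfer 300 payroll -> escrow): payroll: 600 - 300 = 300, escrow: 300 + 300 = 600. Balances: payroll=300, escrow=600, emergency=300, travel=0
Event 2 (withdraw 50 from emergency): emergency: 300 - 50 = 250. Balances: payroll=300, escrow=600, emergency=250, travel=0
Event 3 (transfer 300 emergency -> payroll): emergency: 250 - 300 = -50, payroll: 300 + 300 = 600. Balances: payroll=600, escrow=600, emergency=-50, travel=0
Event 4 (withdraw 100 from emergency): emergency: -50 - 100 = -150. Balances: payroll=600, escrow=600, emergency=-150, travel=0

Final balance of emergency: -150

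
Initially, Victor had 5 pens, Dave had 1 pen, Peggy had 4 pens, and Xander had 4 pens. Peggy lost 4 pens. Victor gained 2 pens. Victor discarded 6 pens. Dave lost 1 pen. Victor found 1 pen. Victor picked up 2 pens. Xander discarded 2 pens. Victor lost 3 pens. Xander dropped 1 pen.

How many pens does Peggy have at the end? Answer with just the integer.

Tracking counts step by step:
Start: Victor=5, Dave=1, Peggy=4, Xander=4
Event 1 (Peggy -4): Peggy: 4 -> 0. State: Victor=5, Dave=1, Peggy=0, Xander=4
Event 2 (Victor +2): Victor: 5 -> 7. State: Victor=7, Dave=1, Peggy=0, Xander=4
Event 3 (Victor -6): Victor: 7 -> 1. State: Victor=1, Dave=1, Peggy=0, Xander=4
Event 4 (Dave -1): Dave: 1 -> 0. State: Victor=1, Dave=0, Peggy=0, Xander=4
Event 5 (Victor +1): Victor: 1 -> 2. State: Victor=2, Dave=0, Peggy=0, Xander=4
Event 6 (Victor +2): Victor: 2 -> 4. State: Victor=4, Dave=0, Peggy=0, Xander=4
Event 7 (Xander -2): Xander: 4 -> 2. State: Victor=4, Dave=0, Peggy=0, Xander=2
Event 8 (Victor -3): Victor: 4 -> 1. State: Victor=1, Dave=0, Peggy=0, Xander=2
Event 9 (Xander -1): Xander: 2 -> 1. State: Victor=1, Dave=0, Peggy=0, Xander=1

Peggy's final count: 0

Answer: 0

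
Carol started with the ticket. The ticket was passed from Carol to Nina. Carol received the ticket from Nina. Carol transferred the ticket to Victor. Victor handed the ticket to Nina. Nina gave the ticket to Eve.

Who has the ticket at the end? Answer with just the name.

Tracking the ticket through each event:
Start: Carol has the ticket.
After event 1: Nina has the ticket.
After event 2: Carol has the ticket.
After event 3: Victor has the ticket.
After event 4: Nina has the ticket.
After event 5: Eve has the ticket.

Answer: Eve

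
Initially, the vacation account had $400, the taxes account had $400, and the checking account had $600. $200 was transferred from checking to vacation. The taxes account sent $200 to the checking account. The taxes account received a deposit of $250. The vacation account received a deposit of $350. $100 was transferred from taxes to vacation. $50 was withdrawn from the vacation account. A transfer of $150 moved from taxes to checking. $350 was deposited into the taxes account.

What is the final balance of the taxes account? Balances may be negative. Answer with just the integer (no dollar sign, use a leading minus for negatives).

Tracking account balances step by step:
Start: vacation=400, taxes=400, checking=600
Event 1 (transfer 200 checking -> vacation): checking: 600 - 200 = 400, vacation: 400 + 200 = 600. Balances: vacation=600, taxes=400, checking=400
Event 2 (transfer 200 taxes -> checking): taxes: 400 - 200 = 200, checking: 400 + 200 = 600. Balances: vacation=600, taxes=200, checking=600
Event 3 (deposit 250 to taxes): taxes: 200 + 250 = 450. Balances: vacation=600, taxes=450, checking=600
Event 4 (deposit 350 to vacation): vacation: 600 + 350 = 950. Balances: vacation=950, taxes=450, checking=600
Event 5 (transfer 100 taxes -> vacation): taxes: 450 - 100 = 350, vacation: 950 + 100 = 1050. Balances: vacation=1050, taxes=350, checking=600
Event 6 (withdraw 50 from vacation): vacation: 1050 - 50 = 1000. Balances: vacation=1000, taxes=350, checking=600
Event 7 (transfer 150 taxes -> checking): taxes: 350 - 150 = 200, checking: 600 + 150 = 750. Balances: vacation=1000, taxes=200, checking=750
Event 8 (deposit 350 to taxes): taxes: 200 + 350 = 550. Balances: vacation=1000, taxes=550, checking=750

Final balance of taxes: 550

Answer: 550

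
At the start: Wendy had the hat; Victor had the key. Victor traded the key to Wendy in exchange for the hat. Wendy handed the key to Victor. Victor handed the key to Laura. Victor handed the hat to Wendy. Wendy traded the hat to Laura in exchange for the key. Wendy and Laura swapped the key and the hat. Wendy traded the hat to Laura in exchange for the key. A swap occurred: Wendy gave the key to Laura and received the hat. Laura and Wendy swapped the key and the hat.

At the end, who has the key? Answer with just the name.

Tracking all object holders:
Start: hat:Wendy, key:Victor
Event 1 (swap key<->hat: now key:Wendy, hat:Victor). State: hat:Victor, key:Wendy
Event 2 (give key: Wendy -> Victor). State: hat:Victor, key:Victor
Event 3 (give key: Victor -> Laura). State: hat:Victor, key:Laura
Event 4 (give hat: Victor -> Wendy). State: hat:Wendy, key:Laura
Event 5 (swap hat<->key: now hat:Laura, key:Wendy). State: hat:Laura, key:Wendy
Event 6 (swap key<->hat: now key:Laura, hat:Wendy). State: hat:Wendy, key:Laura
Event 7 (swap hat<->key: now hat:Laura, key:Wendy). State: hat:Laura, key:Wendy
Event 8 (swap key<->hat: now key:Laura, hat:Wendy). State: hat:Wendy, key:Laura
Event 9 (swap key<->hat: now key:Wendy, hat:Laura). State: hat:Laura, key:Wendy

Final state: hat:Laura, key:Wendy
The key is held by Wendy.

Answer: Wendy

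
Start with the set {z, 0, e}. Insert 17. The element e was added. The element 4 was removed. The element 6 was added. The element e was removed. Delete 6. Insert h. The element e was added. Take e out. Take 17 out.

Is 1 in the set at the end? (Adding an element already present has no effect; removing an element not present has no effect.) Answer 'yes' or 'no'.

Tracking the set through each operation:
Start: {0, e, z}
Event 1 (add 17): added. Set: {0, 17, e, z}
Event 2 (add e): already present, no change. Set: {0, 17, e, z}
Event 3 (remove 4): not present, no change. Set: {0, 17, e, z}
Event 4 (add 6): added. Set: {0, 17, 6, e, z}
Event 5 (remove e): removed. Set: {0, 17, 6, z}
Event 6 (remove 6): removed. Set: {0, 17, z}
Event 7 (add h): added. Set: {0, 17, h, z}
Event 8 (add e): added. Set: {0, 17, e, h, z}
Event 9 (remove e): removed. Set: {0, 17, h, z}
Event 10 (remove 17): removed. Set: {0, h, z}

Final set: {0, h, z} (size 3)
1 is NOT in the final set.

Answer: no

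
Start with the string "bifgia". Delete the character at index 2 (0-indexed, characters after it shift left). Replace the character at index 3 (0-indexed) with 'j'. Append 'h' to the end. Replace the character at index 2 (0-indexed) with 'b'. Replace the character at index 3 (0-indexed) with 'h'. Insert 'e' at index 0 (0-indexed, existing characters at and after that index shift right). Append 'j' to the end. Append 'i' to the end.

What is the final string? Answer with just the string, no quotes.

Applying each edit step by step:
Start: "bifgia"
Op 1 (delete idx 2 = 'f'): "bifgia" -> "bigia"
Op 2 (replace idx 3: 'i' -> 'j'): "bigia" -> "bigja"
Op 3 (append 'h'): "bigja" -> "bigjah"
Op 4 (replace idx 2: 'g' -> 'b'): "bigjah" -> "bibjah"
Op 5 (replace idx 3: 'j' -> 'h'): "bibjah" -> "bibhah"
Op 6 (insert 'e' at idx 0): "bibhah" -> "ebibhah"
Op 7 (append 'j'): "ebibhah" -> "ebibhahj"
Op 8 (append 'i'): "ebibhahj" -> "ebibhahji"

Answer: ebibhahji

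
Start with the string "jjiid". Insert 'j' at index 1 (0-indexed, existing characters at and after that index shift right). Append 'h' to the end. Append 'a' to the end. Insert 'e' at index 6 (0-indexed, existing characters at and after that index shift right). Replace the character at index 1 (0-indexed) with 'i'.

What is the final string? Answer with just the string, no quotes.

Answer: jijiideha

Derivation:
Applying each edit step by step:
Start: "jjiid"
Op 1 (insert 'j' at idx 1): "jjiid" -> "jjjiid"
Op 2 (append 'h'): "jjjiid" -> "jjjiidh"
Op 3 (append 'a'): "jjjiidh" -> "jjjiidha"
Op 4 (insert 'e' at idx 6): "jjjiidha" -> "jjjiideha"
Op 5 (replace idx 1: 'j' -> 'i'): "jjjiideha" -> "jijiideha"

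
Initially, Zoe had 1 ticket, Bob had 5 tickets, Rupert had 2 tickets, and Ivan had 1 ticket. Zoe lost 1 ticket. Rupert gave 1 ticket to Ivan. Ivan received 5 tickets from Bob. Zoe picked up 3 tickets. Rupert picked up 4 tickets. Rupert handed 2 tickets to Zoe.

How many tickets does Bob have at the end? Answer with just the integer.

Tracking counts step by step:
Start: Zoe=1, Bob=5, Rupert=2, Ivan=1
Event 1 (Zoe -1): Zoe: 1 -> 0. State: Zoe=0, Bob=5, Rupert=2, Ivan=1
Event 2 (Rupert -> Ivan, 1): Rupert: 2 -> 1, Ivan: 1 -> 2. State: Zoe=0, Bob=5, Rupert=1, Ivan=2
Event 3 (Bob -> Ivan, 5): Bob: 5 -> 0, Ivan: 2 -> 7. State: Zoe=0, Bob=0, Rupert=1, Ivan=7
Event 4 (Zoe +3): Zoe: 0 -> 3. State: Zoe=3, Bob=0, Rupert=1, Ivan=7
Event 5 (Rupert +4): Rupert: 1 -> 5. State: Zoe=3, Bob=0, Rupert=5, Ivan=7
Event 6 (Rupert -> Zoe, 2): Rupert: 5 -> 3, Zoe: 3 -> 5. State: Zoe=5, Bob=0, Rupert=3, Ivan=7

Bob's final count: 0

Answer: 0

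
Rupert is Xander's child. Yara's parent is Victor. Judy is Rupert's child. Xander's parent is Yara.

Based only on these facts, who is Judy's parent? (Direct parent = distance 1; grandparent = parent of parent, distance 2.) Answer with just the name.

Answer: Rupert

Derivation:
Reconstructing the parent chain from the given facts:
  Victor -> Yara -> Xander -> Rupert -> Judy
(each arrow means 'parent of the next')
Positions in the chain (0 = top):
  position of Victor: 0
  position of Yara: 1
  position of Xander: 2
  position of Rupert: 3
  position of Judy: 4

Judy is at position 4; the parent is 1 step up the chain, i.e. position 3: Rupert.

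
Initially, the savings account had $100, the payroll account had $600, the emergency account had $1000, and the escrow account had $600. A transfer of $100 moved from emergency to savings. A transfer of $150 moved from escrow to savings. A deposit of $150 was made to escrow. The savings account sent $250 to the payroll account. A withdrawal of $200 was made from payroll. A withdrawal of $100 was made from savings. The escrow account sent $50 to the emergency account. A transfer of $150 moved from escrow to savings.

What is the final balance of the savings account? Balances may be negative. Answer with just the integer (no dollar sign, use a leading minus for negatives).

Answer: 150

Derivation:
Tracking account balances step by step:
Start: savings=100, payroll=600, emergency=1000, escrow=600
Event 1 (transfer 100 emergency -> savings): emergency: 1000 - 100 = 900, savings: 100 + 100 = 200. Balances: savings=200, payroll=600, emergency=900, escrow=600
Event 2 (transfer 150 escrow -> savings): escrow: 600 - 150 = 450, savings: 200 + 150 = 350. Balances: savings=350, payroll=600, emergency=900, escrow=450
Event 3 (deposit 150 to escrow): escrow: 450 + 150 = 600. Balances: savings=350, payroll=600, emergency=900, escrow=600
Event 4 (transfer 250 savings -> payroll): savings: 350 - 250 = 100, payroll: 600 + 250 = 850. Balances: savings=100, payroll=850, emergency=900, escrow=600
Event 5 (withdraw 200 from payroll): payroll: 850 - 200 = 650. Balances: savings=100, payroll=650, emergency=900, escrow=600
Event 6 (withdraw 100 from savings): savings: 100 - 100 = 0. Balances: savings=0, payroll=650, emergency=900, escrow=600
Event 7 (transfer 50 escrow -> emergency): escrow: 600 - 50 = 550, emergency: 900 + 50 = 950. Balances: savings=0, payroll=650, emergency=950, escrow=550
Event 8 (transfer 150 escrow -> savings): escrow: 550 - 150 = 400, savings: 0 + 150 = 150. Balances: savings=150, payroll=650, emergency=950, escrow=400

Final balance of savings: 150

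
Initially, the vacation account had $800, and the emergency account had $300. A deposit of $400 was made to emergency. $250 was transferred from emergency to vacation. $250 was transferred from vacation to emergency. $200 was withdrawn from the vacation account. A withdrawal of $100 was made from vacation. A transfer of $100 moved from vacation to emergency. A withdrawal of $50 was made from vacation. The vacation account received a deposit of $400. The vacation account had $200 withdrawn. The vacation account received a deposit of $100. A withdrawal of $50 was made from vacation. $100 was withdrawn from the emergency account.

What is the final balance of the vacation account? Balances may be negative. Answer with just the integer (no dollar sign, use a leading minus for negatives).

Tracking account balances step by step:
Start: vacation=800, emergency=300
Event 1 (deposit 400 to emergency): emergency: 300 + 400 = 700. Balances: vacation=800, emergency=700
Event 2 (transfer 250 emergency -> vacation): emergency: 700 - 250 = 450, vacation: 800 + 250 = 1050. Balances: vacation=1050, emergency=450
Event 3 (transfer 250 vacation -> emergency): vacation: 1050 - 250 = 800, emergency: 450 + 250 = 700. Balances: vacation=800, emergency=700
Event 4 (withdraw 200 from vacation): vacation: 800 - 200 = 600. Balances: vacation=600, emergency=700
Event 5 (withdraw 100 from vacation): vacation: 600 - 100 = 500. Balances: vacation=500, emergency=700
Event 6 (transfer 100 vacation -> emergency): vacation: 500 - 100 = 400, emergency: 700 + 100 = 800. Balances: vacation=400, emergency=800
Event 7 (withdraw 50 from vacation): vacation: 400 - 50 = 350. Balances: vacation=350, emergency=800
Event 8 (deposit 400 to vacation): vacation: 350 + 400 = 750. Balances: vacation=750, emergency=800
Event 9 (withdraw 200 from vacation): vacation: 750 - 200 = 550. Balances: vacation=550, emergency=800
Event 10 (deposit 100 to vacation): vacation: 550 + 100 = 650. Balances: vacation=650, emergency=800
Event 11 (withdraw 50 from vacation): vacation: 650 - 50 = 600. Balances: vacation=600, emergency=800
Event 12 (withdraw 100 from emergency): emergency: 800 - 100 = 700. Balances: vacation=600, emergency=700

Final balance of vacation: 600

Answer: 600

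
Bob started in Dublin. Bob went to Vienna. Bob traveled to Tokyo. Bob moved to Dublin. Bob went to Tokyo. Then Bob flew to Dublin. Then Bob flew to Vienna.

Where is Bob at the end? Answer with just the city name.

Tracking Bob's location:
Start: Bob is in Dublin.
After move 1: Dublin -> Vienna. Bob is in Vienna.
After move 2: Vienna -> Tokyo. Bob is in Tokyo.
After move 3: Tokyo -> Dublin. Bob is in Dublin.
After move 4: Dublin -> Tokyo. Bob is in Tokyo.
After move 5: Tokyo -> Dublin. Bob is in Dublin.
After move 6: Dublin -> Vienna. Bob is in Vienna.

Answer: Vienna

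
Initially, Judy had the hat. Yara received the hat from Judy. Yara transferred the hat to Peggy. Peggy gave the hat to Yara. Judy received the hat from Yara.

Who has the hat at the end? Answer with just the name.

Answer: Judy

Derivation:
Tracking the hat through each event:
Start: Judy has the hat.
After event 1: Yara has the hat.
After event 2: Peggy has the hat.
After event 3: Yara has the hat.
After event 4: Judy has the hat.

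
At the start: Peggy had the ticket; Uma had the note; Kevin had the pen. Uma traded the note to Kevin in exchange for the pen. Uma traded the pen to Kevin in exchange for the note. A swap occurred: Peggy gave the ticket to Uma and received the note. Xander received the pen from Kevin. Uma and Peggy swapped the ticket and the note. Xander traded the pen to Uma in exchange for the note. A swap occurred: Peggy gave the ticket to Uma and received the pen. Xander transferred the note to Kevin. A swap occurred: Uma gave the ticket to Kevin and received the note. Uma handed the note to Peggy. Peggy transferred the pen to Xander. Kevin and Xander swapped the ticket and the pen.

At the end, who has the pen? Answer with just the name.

Answer: Kevin

Derivation:
Tracking all object holders:
Start: ticket:Peggy, note:Uma, pen:Kevin
Event 1 (swap note<->pen: now note:Kevin, pen:Uma). State: ticket:Peggy, note:Kevin, pen:Uma
Event 2 (swap pen<->note: now pen:Kevin, note:Uma). State: ticket:Peggy, note:Uma, pen:Kevin
Event 3 (swap ticket<->note: now ticket:Uma, note:Peggy). State: ticket:Uma, note:Peggy, pen:Kevin
Event 4 (give pen: Kevin -> Xander). State: ticket:Uma, note:Peggy, pen:Xander
Event 5 (swap ticket<->note: now ticket:Peggy, note:Uma). State: ticket:Peggy, note:Uma, pen:Xander
Event 6 (swap pen<->note: now pen:Uma, note:Xander). State: ticket:Peggy, note:Xander, pen:Uma
Event 7 (swap ticket<->pen: now ticket:Uma, pen:Peggy). State: ticket:Uma, note:Xander, pen:Peggy
Event 8 (give note: Xander -> Kevin). State: ticket:Uma, note:Kevin, pen:Peggy
Event 9 (swap ticket<->note: now ticket:Kevin, note:Uma). State: ticket:Kevin, note:Uma, pen:Peggy
Event 10 (give note: Uma -> Peggy). State: ticket:Kevin, note:Peggy, pen:Peggy
Event 11 (give pen: Peggy -> Xander). State: ticket:Kevin, note:Peggy, pen:Xander
Event 12 (swap ticket<->pen: now ticket:Xander, pen:Kevin). State: ticket:Xander, note:Peggy, pen:Kevin

Final state: ticket:Xander, note:Peggy, pen:Kevin
The pen is held by Kevin.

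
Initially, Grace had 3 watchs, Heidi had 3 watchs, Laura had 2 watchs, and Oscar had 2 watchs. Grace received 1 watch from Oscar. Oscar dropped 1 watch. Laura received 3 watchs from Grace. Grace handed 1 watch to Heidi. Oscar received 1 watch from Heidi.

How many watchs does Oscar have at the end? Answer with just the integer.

Answer: 1

Derivation:
Tracking counts step by step:
Start: Grace=3, Heidi=3, Laura=2, Oscar=2
Event 1 (Oscar -> Grace, 1): Oscar: 2 -> 1, Grace: 3 -> 4. State: Grace=4, Heidi=3, Laura=2, Oscar=1
Event 2 (Oscar -1): Oscar: 1 -> 0. State: Grace=4, Heidi=3, Laura=2, Oscar=0
Event 3 (Grace -> Laura, 3): Grace: 4 -> 1, Laura: 2 -> 5. State: Grace=1, Heidi=3, Laura=5, Oscar=0
Event 4 (Grace -> Heidi, 1): Grace: 1 -> 0, Heidi: 3 -> 4. State: Grace=0, Heidi=4, Laura=5, Oscar=0
Event 5 (Heidi -> Oscar, 1): Heidi: 4 -> 3, Oscar: 0 -> 1. State: Grace=0, Heidi=3, Laura=5, Oscar=1

Oscar's final count: 1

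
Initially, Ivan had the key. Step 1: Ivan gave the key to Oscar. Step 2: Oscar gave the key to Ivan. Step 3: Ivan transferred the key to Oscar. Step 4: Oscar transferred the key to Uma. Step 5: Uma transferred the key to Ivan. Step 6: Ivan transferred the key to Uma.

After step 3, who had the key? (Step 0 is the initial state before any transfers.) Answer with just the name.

Answer: Oscar

Derivation:
Tracking the key holder through step 3:
After step 0 (start): Ivan
After step 1: Oscar
After step 2: Ivan
After step 3: Oscar

At step 3, the holder is Oscar.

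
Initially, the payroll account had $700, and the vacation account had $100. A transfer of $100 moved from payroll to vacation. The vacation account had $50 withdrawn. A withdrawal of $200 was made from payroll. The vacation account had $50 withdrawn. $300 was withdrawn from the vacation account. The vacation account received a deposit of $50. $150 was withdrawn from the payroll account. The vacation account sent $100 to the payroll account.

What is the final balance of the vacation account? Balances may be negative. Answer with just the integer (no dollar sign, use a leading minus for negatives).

Tracking account balances step by step:
Start: payroll=700, vacation=100
Event 1 (transfer 100 payroll -> vacation): payroll: 700 - 100 = 600, vacation: 100 + 100 = 200. Balances: payroll=600, vacation=200
Event 2 (withdraw 50 from vacation): vacation: 200 - 50 = 150. Balances: payroll=600, vacation=150
Event 3 (withdraw 200 from payroll): payroll: 600 - 200 = 400. Balances: payroll=400, vacation=150
Event 4 (withdraw 50 from vacation): vacation: 150 - 50 = 100. Balances: payroll=400, vacation=100
Event 5 (withdraw 300 from vacation): vacation: 100 - 300 = -200. Balances: payroll=400, vacation=-200
Event 6 (deposit 50 to vacation): vacation: -200 + 50 = -150. Balances: payroll=400, vacation=-150
Event 7 (withdraw 150 from payroll): payroll: 400 - 150 = 250. Balances: payroll=250, vacation=-150
Event 8 (transfer 100 vacation -> payroll): vacation: -150 - 100 = -250, payroll: 250 + 100 = 350. Balances: payroll=350, vacation=-250

Final balance of vacation: -250

Answer: -250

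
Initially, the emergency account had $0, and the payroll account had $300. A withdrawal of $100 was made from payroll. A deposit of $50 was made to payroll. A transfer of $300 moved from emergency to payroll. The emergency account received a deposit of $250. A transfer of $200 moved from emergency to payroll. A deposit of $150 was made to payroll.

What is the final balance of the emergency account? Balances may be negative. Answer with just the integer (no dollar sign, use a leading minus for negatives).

Answer: -250

Derivation:
Tracking account balances step by step:
Start: emergency=0, payroll=300
Event 1 (withdraw 100 from payroll): payroll: 300 - 100 = 200. Balances: emergency=0, payroll=200
Event 2 (deposit 50 to payroll): payroll: 200 + 50 = 250. Balances: emergency=0, payroll=250
Event 3 (transfer 300 emergency -> payroll): emergency: 0 - 300 = -300, payroll: 250 + 300 = 550. Balances: emergency=-300, payroll=550
Event 4 (deposit 250 to emergency): emergency: -300 + 250 = -50. Balances: emergency=-50, payroll=550
Event 5 (transfer 200 emergency -> payroll): emergency: -50 - 200 = -250, payroll: 550 + 200 = 750. Balances: emergency=-250, payroll=750
Event 6 (deposit 150 to payroll): payroll: 750 + 150 = 900. Balances: emergency=-250, payroll=900

Final balance of emergency: -250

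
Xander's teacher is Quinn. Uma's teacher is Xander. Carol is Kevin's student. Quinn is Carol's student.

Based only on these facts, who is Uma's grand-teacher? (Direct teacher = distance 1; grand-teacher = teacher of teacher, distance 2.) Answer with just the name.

Reconstructing the teacher chain from the given facts:
  Kevin -> Carol -> Quinn -> Xander -> Uma
(each arrow means 'teacher of the next')
Positions in the chain (0 = top):
  position of Kevin: 0
  position of Carol: 1
  position of Quinn: 2
  position of Xander: 3
  position of Uma: 4

Uma is at position 4; the grand-teacher is 2 steps up the chain, i.e. position 2: Quinn.

Answer: Quinn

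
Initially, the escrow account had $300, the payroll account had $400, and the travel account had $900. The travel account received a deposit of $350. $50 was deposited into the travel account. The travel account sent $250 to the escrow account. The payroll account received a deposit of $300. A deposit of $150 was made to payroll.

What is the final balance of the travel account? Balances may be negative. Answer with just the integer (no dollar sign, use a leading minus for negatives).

Tracking account balances step by step:
Start: escrow=300, payroll=400, travel=900
Event 1 (deposit 350 to travel): travel: 900 + 350 = 1250. Balances: escrow=300, payroll=400, travel=1250
Event 2 (deposit 50 to travel): travel: 1250 + 50 = 1300. Balances: escrow=300, payroll=400, travel=1300
Event 3 (transfer 250 travel -> escrow): travel: 1300 - 250 = 1050, escrow: 300 + 250 = 550. Balances: escrow=550, payroll=400, travel=1050
Event 4 (deposit 300 to payroll): payroll: 400 + 300 = 700. Balances: escrow=550, payroll=700, travel=1050
Event 5 (deposit 150 to payroll): payroll: 700 + 150 = 850. Balances: escrow=550, payroll=850, travel=1050

Final balance of travel: 1050

Answer: 1050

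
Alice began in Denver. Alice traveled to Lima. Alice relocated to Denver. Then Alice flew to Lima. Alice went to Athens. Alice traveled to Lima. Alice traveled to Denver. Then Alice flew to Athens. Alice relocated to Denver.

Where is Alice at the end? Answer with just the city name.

Tracking Alice's location:
Start: Alice is in Denver.
After move 1: Denver -> Lima. Alice is in Lima.
After move 2: Lima -> Denver. Alice is in Denver.
After move 3: Denver -> Lima. Alice is in Lima.
After move 4: Lima -> Athens. Alice is in Athens.
After move 5: Athens -> Lima. Alice is in Lima.
After move 6: Lima -> Denver. Alice is in Denver.
After move 7: Denver -> Athens. Alice is in Athens.
After move 8: Athens -> Denver. Alice is in Denver.

Answer: Denver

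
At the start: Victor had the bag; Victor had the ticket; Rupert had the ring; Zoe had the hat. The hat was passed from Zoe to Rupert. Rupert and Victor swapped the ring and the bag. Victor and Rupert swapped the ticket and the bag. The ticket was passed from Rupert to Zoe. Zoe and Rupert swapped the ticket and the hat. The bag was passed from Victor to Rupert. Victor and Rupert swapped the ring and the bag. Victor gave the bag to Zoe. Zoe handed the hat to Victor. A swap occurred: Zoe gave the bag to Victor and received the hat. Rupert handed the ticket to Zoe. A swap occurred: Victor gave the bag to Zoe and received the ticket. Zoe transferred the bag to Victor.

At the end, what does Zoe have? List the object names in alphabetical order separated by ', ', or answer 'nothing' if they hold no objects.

Answer: hat

Derivation:
Tracking all object holders:
Start: bag:Victor, ticket:Victor, ring:Rupert, hat:Zoe
Event 1 (give hat: Zoe -> Rupert). State: bag:Victor, ticket:Victor, ring:Rupert, hat:Rupert
Event 2 (swap ring<->bag: now ring:Victor, bag:Rupert). State: bag:Rupert, ticket:Victor, ring:Victor, hat:Rupert
Event 3 (swap ticket<->bag: now ticket:Rupert, bag:Victor). State: bag:Victor, ticket:Rupert, ring:Victor, hat:Rupert
Event 4 (give ticket: Rupert -> Zoe). State: bag:Victor, ticket:Zoe, ring:Victor, hat:Rupert
Event 5 (swap ticket<->hat: now ticket:Rupert, hat:Zoe). State: bag:Victor, ticket:Rupert, ring:Victor, hat:Zoe
Event 6 (give bag: Victor -> Rupert). State: bag:Rupert, ticket:Rupert, ring:Victor, hat:Zoe
Event 7 (swap ring<->bag: now ring:Rupert, bag:Victor). State: bag:Victor, ticket:Rupert, ring:Rupert, hat:Zoe
Event 8 (give bag: Victor -> Zoe). State: bag:Zoe, ticket:Rupert, ring:Rupert, hat:Zoe
Event 9 (give hat: Zoe -> Victor). State: bag:Zoe, ticket:Rupert, ring:Rupert, hat:Victor
Event 10 (swap bag<->hat: now bag:Victor, hat:Zoe). State: bag:Victor, ticket:Rupert, ring:Rupert, hat:Zoe
Event 11 (give ticket: Rupert -> Zoe). State: bag:Victor, ticket:Zoe, ring:Rupert, hat:Zoe
Event 12 (swap bag<->ticket: now bag:Zoe, ticket:Victor). State: bag:Zoe, ticket:Victor, ring:Rupert, hat:Zoe
Event 13 (give bag: Zoe -> Victor). State: bag:Victor, ticket:Victor, ring:Rupert, hat:Zoe

Final state: bag:Victor, ticket:Victor, ring:Rupert, hat:Zoe
Zoe holds: hat.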